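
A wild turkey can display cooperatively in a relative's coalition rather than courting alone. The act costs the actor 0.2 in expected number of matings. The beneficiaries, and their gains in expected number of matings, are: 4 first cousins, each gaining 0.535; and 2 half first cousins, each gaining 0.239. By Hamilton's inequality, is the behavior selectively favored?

Yes

Hamilton's rule: the trait is favored when the sum of r·B over every recipient exceeds the actor's cost C.
r to a first cousin = 1/8 (first cousins share one grandparent pair — two paths of length 4: r = 2·(1/2)^4 = 1/8).
r to a half first cousin = 1/16 (half first cousins share one grandparent — one path of length 4: r = (1/2)^4 = 1/16).
Summing one r·B term per recipient: 4·0.125·0.535 + 2·0.0625·0.239 = 0.297375.
0.297375 > 0.2: the indirect benefit exceeds the cost.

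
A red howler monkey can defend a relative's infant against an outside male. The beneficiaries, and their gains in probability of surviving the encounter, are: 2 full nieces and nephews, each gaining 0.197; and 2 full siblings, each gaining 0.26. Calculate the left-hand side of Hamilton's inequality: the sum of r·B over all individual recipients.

r to a full niece or nephew = 1/4 (full aunt/uncle↔niece/nephew: two paths of length 3 through the shared grandparent pair: r = 2·(1/2)^3 = 1/4).
r to a full sibling = 1/2 (full sibs share both parents — two paths of length 2: r = 2·(1/2)^2 = 1/2).
Summing one r·B term per recipient: 2·0.25·0.197 + 2·0.5·0.26 = 0.3585.

0.3585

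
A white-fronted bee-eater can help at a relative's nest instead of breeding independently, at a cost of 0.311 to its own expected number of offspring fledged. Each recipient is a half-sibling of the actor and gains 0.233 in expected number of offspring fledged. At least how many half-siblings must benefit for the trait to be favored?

6

r to a half-sibling = 0.25 (half-sibs share one parent — one path of length 2: r = (1/2)^2 = 1/4).
Hamilton's rule: n·r·B > C  ⇒  n > C/(r·B) = 0.311/(0.25·0.233) = 5.339.
The smallest integer exceeding 5.339 is 6.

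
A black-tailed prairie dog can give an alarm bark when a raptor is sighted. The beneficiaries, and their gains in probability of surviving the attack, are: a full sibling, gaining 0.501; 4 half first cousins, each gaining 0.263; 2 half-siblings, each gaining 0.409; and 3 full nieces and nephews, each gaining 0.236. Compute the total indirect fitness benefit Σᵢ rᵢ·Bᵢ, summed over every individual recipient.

0.69775

r to a full sibling = 0.5 (full sibs share both parents — two paths of length 2: r = 2·(1/2)^2 = 1/2).
r to a half first cousin = 1/16 (half first cousins share one grandparent — one path of length 4: r = (1/2)^4 = 1/16).
r to a half-sibling = 0.25 (half-sibs share one parent — one path of length 2: r = (1/2)^2 = 1/4).
r to a full niece or nephew = 0.25 (full aunt/uncle↔niece/nephew: two paths of length 3 through the shared grandparent pair: r = 2·(1/2)^3 = 1/4).
Summing one r·B term per recipient: 1·0.5·0.501 + 4·0.0625·0.263 + 2·0.25·0.409 + 3·0.25·0.236 = 0.69775.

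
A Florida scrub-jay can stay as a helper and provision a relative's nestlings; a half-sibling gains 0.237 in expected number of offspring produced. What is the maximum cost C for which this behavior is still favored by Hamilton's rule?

r to a half-sibling = 1/4 (half-sibs share one parent — one path of length 2: r = (1/2)^2 = 1/4).
Hamilton's rule: n·r·B > C, so the trait is favored while C < n·r·B = 1·0.25·0.237 = 0.05925.

0.05925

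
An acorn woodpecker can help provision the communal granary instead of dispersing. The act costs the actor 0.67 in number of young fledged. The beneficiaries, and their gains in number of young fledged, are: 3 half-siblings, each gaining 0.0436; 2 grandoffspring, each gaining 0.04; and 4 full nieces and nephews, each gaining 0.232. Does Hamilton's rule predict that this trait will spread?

No

Hamilton's rule: the trait is favored when the sum of r·B over every recipient exceeds the actor's cost C.
r to a half-sibling = 0.25 (half-sibs share one parent — one path of length 2: r = (1/2)^2 = 1/4).
r to a grandoffspring = 0.25 (two parent–offspring links: r = (1/2)^2 = 1/4).
r to a full niece or nephew = 0.25 (full aunt/uncle↔niece/nephew: two paths of length 3 through the shared grandparent pair: r = 2·(1/2)^3 = 1/4).
Summing one r·B term per recipient: 3·0.25·0.0436 + 2·0.25·0.04 + 4·0.25·0.232 = 0.2847.
0.2847 < 0.67: the indirect benefit is less than the cost.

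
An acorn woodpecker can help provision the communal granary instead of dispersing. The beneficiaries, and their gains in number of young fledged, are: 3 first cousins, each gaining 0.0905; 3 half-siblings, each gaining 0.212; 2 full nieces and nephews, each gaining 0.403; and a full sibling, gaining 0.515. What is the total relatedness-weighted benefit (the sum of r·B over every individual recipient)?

r to a first cousin = 0.125 (first cousins share one grandparent pair — two paths of length 4: r = 2·(1/2)^4 = 1/8).
r to a half-sibling = 0.25 (half-sibs share one parent — one path of length 2: r = (1/2)^2 = 1/4).
r to a full niece or nephew = 0.25 (full aunt/uncle↔niece/nephew: two paths of length 3 through the shared grandparent pair: r = 2·(1/2)^3 = 1/4).
r to a full sibling = 0.5 (full sibs share both parents — two paths of length 2: r = 2·(1/2)^2 = 1/2).
Summing one r·B term per recipient: 3·0.125·0.0905 + 3·0.25·0.212 + 2·0.25·0.403 + 1·0.5·0.515 = 0.6519375.

0.6519375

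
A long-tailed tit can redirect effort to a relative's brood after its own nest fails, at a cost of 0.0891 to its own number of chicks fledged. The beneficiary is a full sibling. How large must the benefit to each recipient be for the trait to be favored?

0.1782

r to a full sibling = 0.5 (full sibs share both parents — two paths of length 2: r = 2·(1/2)^2 = 1/2).
Hamilton's rule with n recipients of equal r: n·r·B > C, so B > C/(n·r) = 0.0891/(1·0.5) = 0.1782.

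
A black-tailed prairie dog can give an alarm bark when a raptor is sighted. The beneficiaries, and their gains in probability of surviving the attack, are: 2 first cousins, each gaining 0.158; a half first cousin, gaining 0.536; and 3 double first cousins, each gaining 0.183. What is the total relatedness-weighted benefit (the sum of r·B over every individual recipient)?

r to a first cousin = 1/8 (first cousins share one grandparent pair — two paths of length 4: r = 2·(1/2)^4 = 1/8).
r to a half first cousin = 0.0625 (half first cousins share one grandparent — one path of length 4: r = (1/2)^4 = 1/16).
r to a double first cousin = 1/4 (double first cousins share both grandparent pairs — four paths of length 4: r = 4·(1/2)^4 = 1/4).
Summing one r·B term per recipient: 2·0.125·0.158 + 1·0.0625·0.536 + 3·0.25·0.183 = 0.21025.

0.21025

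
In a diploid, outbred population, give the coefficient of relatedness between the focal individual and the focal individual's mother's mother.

0.25

Each parent–offspring link contributes a factor of 1/2, and independent paths through distinct common ancestors add.
Two parent–offspring links: r = (1/2)^2 = 1/4.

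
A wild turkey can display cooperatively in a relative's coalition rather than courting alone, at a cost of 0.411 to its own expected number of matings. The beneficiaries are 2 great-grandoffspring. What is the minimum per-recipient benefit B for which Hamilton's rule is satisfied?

r to a great-grandoffspring = 0.125 (three parent–offspring links: r = (1/2)^3 = 1/8).
Hamilton's rule with n recipients of equal r: n·r·B > C, so B > C/(n·r) = 0.411/(2·0.125) = 1.644.

1.644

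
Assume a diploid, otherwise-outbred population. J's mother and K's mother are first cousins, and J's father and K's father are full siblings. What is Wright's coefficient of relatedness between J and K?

Wright's path rule: contributions from independent ancestry routes add.
J and K are related in two ways: second cousins through their mothers (r = 1/32) and first cousins through their fathers (r = 1/8).
r = 1/32 + 1/8 = 5/32 = 0.15625.

0.15625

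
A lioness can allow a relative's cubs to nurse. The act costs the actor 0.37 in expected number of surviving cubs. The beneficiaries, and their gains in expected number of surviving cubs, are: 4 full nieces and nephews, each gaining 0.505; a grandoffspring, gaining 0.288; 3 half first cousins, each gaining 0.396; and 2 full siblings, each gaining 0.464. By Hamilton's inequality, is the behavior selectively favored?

Yes

Hamilton's rule: the trait is favored when the sum of r·B over every recipient exceeds the actor's cost C.
r to a full niece or nephew = 0.25 (full aunt/uncle↔niece/nephew: two paths of length 3 through the shared grandparent pair: r = 2·(1/2)^3 = 1/4).
r to a grandoffspring = 0.25 (two parent–offspring links: r = (1/2)^2 = 1/4).
r to a half first cousin = 0.0625 (half first cousins share one grandparent — one path of length 4: r = (1/2)^4 = 1/16).
r to a full sibling = 0.5 (full sibs share both parents — two paths of length 2: r = 2·(1/2)^2 = 1/2).
Summing one r·B term per recipient: 4·0.25·0.505 + 1·0.25·0.288 + 3·0.0625·0.396 + 2·0.5·0.464 = 1.11525.
1.11525 > 0.37: the indirect benefit exceeds the cost.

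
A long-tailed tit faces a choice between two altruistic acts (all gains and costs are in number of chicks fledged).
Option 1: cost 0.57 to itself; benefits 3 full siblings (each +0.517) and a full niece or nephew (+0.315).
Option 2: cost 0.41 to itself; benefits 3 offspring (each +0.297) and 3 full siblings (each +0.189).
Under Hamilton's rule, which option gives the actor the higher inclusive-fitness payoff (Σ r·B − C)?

Option 1: r to a full sibling = 0.5.
Option 1: r to a full niece or nephew = 0.25.
Option 1: Σ r·B − C = (3·0.5·0.517 + 1·0.25·0.315) − 0.57 = 0.28425.
Option 2: r to an offspring = 0.5.
Option 2: r to a full sibling = 0.5.
Option 2: Σ r·B − C = (3·0.5·0.297 + 3·0.5·0.189) − 0.41 = 0.319.
Option 2 has the higher net inclusive-fitness payoff.

Option 2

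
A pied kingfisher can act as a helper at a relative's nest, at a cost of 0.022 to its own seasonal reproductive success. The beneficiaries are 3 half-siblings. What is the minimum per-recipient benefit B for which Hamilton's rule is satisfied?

0.0293

r to a half-sibling = 0.25 (half-sibs share one parent — one path of length 2: r = (1/2)^2 = 1/4).
Hamilton's rule with n recipients of equal r: n·r·B > C, so B > C/(n·r) = 0.022/(3·0.25) = 0.0293.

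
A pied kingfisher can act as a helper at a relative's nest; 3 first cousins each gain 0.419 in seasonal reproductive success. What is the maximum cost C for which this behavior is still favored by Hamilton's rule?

0.157125

r to a first cousin = 0.125 (first cousins share one grandparent pair — two paths of length 4: r = 2·(1/2)^4 = 1/8).
Hamilton's rule: n·r·B > C, so the trait is favored while C < n·r·B = 3·0.125·0.419 = 0.157125.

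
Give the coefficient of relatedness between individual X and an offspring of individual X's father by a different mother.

Each parent–offspring link contributes a factor of 1/2, and independent paths through distinct common ancestors add.
Half-sibs share one parent — one path of length 2: r = (1/2)^2 = 1/4.

0.25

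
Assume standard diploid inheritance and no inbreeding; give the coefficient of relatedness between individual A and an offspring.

0.5

One parent–offspring link: r = (1/2)^1 = 1/2.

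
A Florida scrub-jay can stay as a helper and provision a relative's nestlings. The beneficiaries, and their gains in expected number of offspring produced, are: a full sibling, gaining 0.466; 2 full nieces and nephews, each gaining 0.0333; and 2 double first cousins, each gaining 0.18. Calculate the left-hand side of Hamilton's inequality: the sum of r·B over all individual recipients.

r to a full sibling = 1/2 (full sibs share both parents — two paths of length 2: r = 2·(1/2)^2 = 1/2).
r to a full niece or nephew = 0.25 (full aunt/uncle↔niece/nephew: two paths of length 3 through the shared grandparent pair: r = 2·(1/2)^3 = 1/4).
r to a double first cousin = 0.25 (double first cousins share both grandparent pairs — four paths of length 4: r = 4·(1/2)^4 = 1/4).
Summing one r·B term per recipient: 1·0.5·0.466 + 2·0.25·0.0333 + 2·0.25·0.18 = 0.33965.

0.33965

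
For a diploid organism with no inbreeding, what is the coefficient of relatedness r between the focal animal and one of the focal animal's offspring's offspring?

Each parent–offspring link contributes a factor of 1/2, and independent paths through distinct common ancestors add.
Two parent–offspring links: r = (1/2)^2 = 1/4.

0.25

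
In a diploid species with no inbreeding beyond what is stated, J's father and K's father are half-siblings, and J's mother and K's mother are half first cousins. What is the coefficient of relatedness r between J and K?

Wright's path rule: contributions from independent ancestry routes add.
J and K are related in two ways: half first cousins through their fathers (r = 1/16) and half second cousins through their mothers (r = 1/64).
r = 1/16 + 1/64 = 0.078125.

0.078125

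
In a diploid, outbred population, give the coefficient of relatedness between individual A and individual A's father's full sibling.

Each parent–offspring link contributes a factor of 1/2, and independent paths through distinct common ancestors add.
Full aunt/uncle↔niece/nephew: two paths of length 3 through the shared grandparent pair: r = 2·(1/2)^3 = 1/4.

0.25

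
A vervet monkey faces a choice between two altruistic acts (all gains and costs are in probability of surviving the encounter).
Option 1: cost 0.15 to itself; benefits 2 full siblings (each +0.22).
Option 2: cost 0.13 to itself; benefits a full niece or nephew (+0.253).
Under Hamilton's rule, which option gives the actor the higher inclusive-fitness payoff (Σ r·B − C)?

Option 1

Option 1: r to a full sibling = 0.5.
Option 1: Σ r·B − C = (2·0.5·0.22) − 0.15 = 0.07.
Option 2: r to a full niece or nephew = 0.25.
Option 2: Σ r·B − C = (1·0.25·0.253) − 0.13 = -0.06675.
Option 1 has the higher net inclusive-fitness payoff.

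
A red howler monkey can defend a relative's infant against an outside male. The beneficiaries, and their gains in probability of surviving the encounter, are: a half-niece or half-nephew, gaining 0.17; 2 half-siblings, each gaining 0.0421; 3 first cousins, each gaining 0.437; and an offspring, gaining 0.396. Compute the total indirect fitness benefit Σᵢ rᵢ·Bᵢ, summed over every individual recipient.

0.404175

r to a half-niece or half-nephew = 1/8 (half-aunt/uncle↔niece/nephew: one path of length 3: r = (1/2)^3 = 1/8).
r to a half-sibling = 0.25 (half-sibs share one parent — one path of length 2: r = (1/2)^2 = 1/4).
r to a first cousin = 1/8 (first cousins share one grandparent pair — two paths of length 4: r = 2·(1/2)^4 = 1/8).
r to an offspring = 1/2 (one parent–offspring link: r = (1/2)^1 = 1/2).
Summing one r·B term per recipient: 1·0.125·0.17 + 2·0.25·0.0421 + 3·0.125·0.437 + 1·0.5·0.396 = 0.404175.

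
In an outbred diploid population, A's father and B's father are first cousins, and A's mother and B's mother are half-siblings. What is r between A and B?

0.09375

Wright's path rule: contributions from independent ancestry routes add.
A and B are related in two ways: second cousins through their fathers (r = 1/32) and half first cousins through their mothers (r = 1/16).
r = 1/32 + 1/16 = 0.09375.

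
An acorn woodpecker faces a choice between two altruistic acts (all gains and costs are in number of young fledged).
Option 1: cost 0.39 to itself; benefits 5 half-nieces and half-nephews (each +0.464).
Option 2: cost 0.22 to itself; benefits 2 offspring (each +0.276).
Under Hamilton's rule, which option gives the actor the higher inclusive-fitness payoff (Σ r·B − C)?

Option 1: r to a half-niece or half-nephew = 0.125.
Option 1: Σ r·B − C = (5·0.125·0.464) − 0.39 = -0.1.
Option 2: r to an offspring = 0.5.
Option 2: Σ r·B − C = (2·0.5·0.276) − 0.22 = 0.056.
Option 2 has the higher net inclusive-fitness payoff.

Option 2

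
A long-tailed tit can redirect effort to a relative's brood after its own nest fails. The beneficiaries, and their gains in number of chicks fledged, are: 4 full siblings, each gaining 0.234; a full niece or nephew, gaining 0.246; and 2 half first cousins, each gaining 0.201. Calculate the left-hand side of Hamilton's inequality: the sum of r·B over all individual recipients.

0.554625

r to a full sibling = 0.5 (full sibs share both parents — two paths of length 2: r = 2·(1/2)^2 = 1/2).
r to a full niece or nephew = 1/4 (full aunt/uncle↔niece/nephew: two paths of length 3 through the shared grandparent pair: r = 2·(1/2)^3 = 1/4).
r to a half first cousin = 1/16 (half first cousins share one grandparent — one path of length 4: r = (1/2)^4 = 1/16).
Summing one r·B term per recipient: 4·0.5·0.234 + 1·0.25·0.246 + 2·0.0625·0.201 = 0.554625.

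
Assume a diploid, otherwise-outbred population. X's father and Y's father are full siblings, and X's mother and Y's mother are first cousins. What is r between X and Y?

0.15625

With two independent routes of shared ancestry, r is the sum of the two contributions.
X and Y are related in two ways: first cousins through their fathers (r = 1/8) and second cousins through their mothers (r = 1/32).
r = 1/8 + 1/32 = 5/32 = 0.15625.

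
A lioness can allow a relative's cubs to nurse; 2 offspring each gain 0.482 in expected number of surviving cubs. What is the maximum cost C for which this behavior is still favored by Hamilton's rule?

0.482

r to an offspring = 0.5 (one parent–offspring link: r = (1/2)^1 = 1/2).
Hamilton's rule: n·r·B > C, so the trait is favored while C < n·r·B = 2·0.5·0.482 = 0.482.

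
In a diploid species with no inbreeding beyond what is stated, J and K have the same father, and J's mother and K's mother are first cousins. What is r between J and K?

0.28125

Wright's path rule: contributions from independent ancestry routes add.
J and K are related in two ways: half-sibs through their shared father (r = 1/4) and second cousins through their mothers (r = 1/32).
r = 1/4 + 1/32 = 9/32 = 0.28125.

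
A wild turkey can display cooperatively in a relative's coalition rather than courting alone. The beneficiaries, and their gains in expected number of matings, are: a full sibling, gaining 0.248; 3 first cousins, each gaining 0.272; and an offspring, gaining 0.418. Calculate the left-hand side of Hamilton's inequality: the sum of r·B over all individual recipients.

0.435

r to a full sibling = 0.5 (full sibs share both parents — two paths of length 2: r = 2·(1/2)^2 = 1/2).
r to a first cousin = 1/8 (first cousins share one grandparent pair — two paths of length 4: r = 2·(1/2)^4 = 1/8).
r to an offspring = 0.5 (one parent–offspring link: r = (1/2)^1 = 1/2).
Summing one r·B term per recipient: 1·0.5·0.248 + 3·0.125·0.272 + 1·0.5·0.418 = 0.435.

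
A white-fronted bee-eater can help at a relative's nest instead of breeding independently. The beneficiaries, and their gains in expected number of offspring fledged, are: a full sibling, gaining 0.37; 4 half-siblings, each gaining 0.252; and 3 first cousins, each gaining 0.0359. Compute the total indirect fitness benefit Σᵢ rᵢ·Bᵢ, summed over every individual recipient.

0.4504625

r to a full sibling = 1/2 (full sibs share both parents — two paths of length 2: r = 2·(1/2)^2 = 1/2).
r to a half-sibling = 0.25 (half-sibs share one parent — one path of length 2: r = (1/2)^2 = 1/4).
r to a first cousin = 0.125 (first cousins share one grandparent pair — two paths of length 4: r = 2·(1/2)^4 = 1/8).
Summing one r·B term per recipient: 1·0.5·0.37 + 4·0.25·0.252 + 3·0.125·0.0359 = 0.4504625.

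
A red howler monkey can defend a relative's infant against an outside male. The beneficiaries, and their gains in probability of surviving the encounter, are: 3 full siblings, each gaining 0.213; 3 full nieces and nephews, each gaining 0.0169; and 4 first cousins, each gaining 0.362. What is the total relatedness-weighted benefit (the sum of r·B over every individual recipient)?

r to a full sibling = 1/2 (full sibs share both parents — two paths of length 2: r = 2·(1/2)^2 = 1/2).
r to a full niece or nephew = 1/4 (full aunt/uncle↔niece/nephew: two paths of length 3 through the shared grandparent pair: r = 2·(1/2)^3 = 1/4).
r to a first cousin = 0.125 (first cousins share one grandparent pair — two paths of length 4: r = 2·(1/2)^4 = 1/8).
Summing one r·B term per recipient: 3·0.5·0.213 + 3·0.25·0.0169 + 4·0.125·0.362 = 0.513175.

0.513175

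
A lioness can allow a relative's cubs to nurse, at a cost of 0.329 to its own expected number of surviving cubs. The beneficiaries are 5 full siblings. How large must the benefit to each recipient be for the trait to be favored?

r to a full sibling = 1/2 (full sibs share both parents — two paths of length 2: r = 2·(1/2)^2 = 1/2).
Hamilton's rule with n recipients of equal r: n·r·B > C, so B > C/(n·r) = 0.329/(5·0.5) = 0.1316.

0.1316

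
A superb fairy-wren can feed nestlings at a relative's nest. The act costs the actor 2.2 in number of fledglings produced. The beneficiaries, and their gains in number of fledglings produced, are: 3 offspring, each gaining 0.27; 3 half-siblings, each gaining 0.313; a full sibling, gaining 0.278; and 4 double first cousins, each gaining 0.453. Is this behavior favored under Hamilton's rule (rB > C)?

Hamilton's rule: the trait is favored when the sum of r·B over every recipient exceeds the actor's cost C.
r to an offspring = 1/2 (one parent–offspring link: r = (1/2)^1 = 1/2).
r to a half-sibling = 0.25 (half-sibs share one parent — one path of length 2: r = (1/2)^2 = 1/4).
r to a full sibling = 0.5 (full sibs share both parents — two paths of length 2: r = 2·(1/2)^2 = 1/2).
r to a double first cousin = 1/4 (double first cousins share both grandparent pairs — four paths of length 4: r = 4·(1/2)^4 = 1/4).
Summing one r·B term per recipient: 3·0.5·0.27 + 3·0.25·0.313 + 1·0.5·0.278 + 4·0.25·0.453 = 1.23175.
1.23175 < 2.2: the indirect benefit is less than the cost.

No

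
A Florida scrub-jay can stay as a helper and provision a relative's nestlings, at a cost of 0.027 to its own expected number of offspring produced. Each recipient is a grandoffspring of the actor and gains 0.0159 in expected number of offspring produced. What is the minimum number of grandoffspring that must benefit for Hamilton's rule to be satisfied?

r to a grandoffspring = 0.25 (two parent–offspring links: r = (1/2)^2 = 1/4).
Hamilton's rule: n·r·B > C  ⇒  n > C/(r·B) = 0.027/(0.25·0.0159) = 6.792.
The smallest integer exceeding 6.792 is 7.

7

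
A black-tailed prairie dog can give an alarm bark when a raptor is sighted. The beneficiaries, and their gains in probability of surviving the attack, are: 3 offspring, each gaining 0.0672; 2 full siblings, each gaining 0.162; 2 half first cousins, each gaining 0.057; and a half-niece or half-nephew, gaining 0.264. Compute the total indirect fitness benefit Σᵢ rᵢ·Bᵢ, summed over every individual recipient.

r to an offspring = 0.5 (one parent–offspring link: r = (1/2)^1 = 1/2).
r to a full sibling = 0.5 (full sibs share both parents — two paths of length 2: r = 2·(1/2)^2 = 1/2).
r to a half first cousin = 1/16 (half first cousins share one grandparent — one path of length 4: r = (1/2)^4 = 1/16).
r to a half-niece or half-nephew = 0.125 (half-aunt/uncle↔niece/nephew: one path of length 3: r = (1/2)^3 = 1/8).
Summing one r·B term per recipient: 3·0.5·0.0672 + 2·0.5·0.162 + 2·0.0625·0.057 + 1·0.125·0.264 = 0.302925.

0.302925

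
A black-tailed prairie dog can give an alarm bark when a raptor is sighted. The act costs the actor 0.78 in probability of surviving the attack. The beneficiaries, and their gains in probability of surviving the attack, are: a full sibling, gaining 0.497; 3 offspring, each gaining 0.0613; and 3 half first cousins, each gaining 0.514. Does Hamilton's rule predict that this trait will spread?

No

Hamilton's rule: the trait is favored when the sum of r·B over every recipient exceeds the actor's cost C.
r to a full sibling = 1/2 (full sibs share both parents — two paths of length 2: r = 2·(1/2)^2 = 1/2).
r to an offspring = 0.5 (one parent–offspring link: r = (1/2)^1 = 1/2).
r to a half first cousin = 0.0625 (half first cousins share one grandparent — one path of length 4: r = (1/2)^4 = 1/16).
Summing one r·B term per recipient: 1·0.5·0.497 + 3·0.5·0.0613 + 3·0.0625·0.514 = 0.436825.
0.436825 < 0.78: the indirect benefit is less than the cost.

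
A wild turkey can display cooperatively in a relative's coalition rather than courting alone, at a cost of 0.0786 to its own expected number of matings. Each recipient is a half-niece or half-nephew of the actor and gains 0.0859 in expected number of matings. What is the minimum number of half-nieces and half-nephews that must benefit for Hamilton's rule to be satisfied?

8

r to a half-niece or half-nephew = 0.125 (half-aunt/uncle↔niece/nephew: one path of length 3: r = (1/2)^3 = 1/8).
Hamilton's rule: n·r·B > C  ⇒  n > C/(r·B) = 0.0786/(0.125·0.0859) = 7.32.
The smallest integer exceeding 7.32 is 8.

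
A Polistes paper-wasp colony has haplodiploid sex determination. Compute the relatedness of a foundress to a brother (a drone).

0.25

Her haploid brother carries none of their father's genes and a random half of their mother's genome; that half matches the maternal half of her own genome with probability 1/2: r = 1/2 · 1/2 = 1/4.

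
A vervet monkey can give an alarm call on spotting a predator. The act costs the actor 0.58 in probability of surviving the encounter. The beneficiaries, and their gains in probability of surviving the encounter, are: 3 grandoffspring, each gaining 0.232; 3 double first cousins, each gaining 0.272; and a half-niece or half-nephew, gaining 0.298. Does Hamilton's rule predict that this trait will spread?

Hamilton's rule: the trait is favored when the sum of r·B over every recipient exceeds the actor's cost C.
r to a grandoffspring = 0.25 (two parent–offspring links: r = (1/2)^2 = 1/4).
r to a double first cousin = 1/4 (double first cousins share both grandparent pairs — four paths of length 4: r = 4·(1/2)^4 = 1/4).
r to a half-niece or half-nephew = 0.125 (half-aunt/uncle↔niece/nephew: one path of length 3: r = (1/2)^3 = 1/8).
Summing one r·B term per recipient: 3·0.25·0.232 + 3·0.25·0.272 + 1·0.125·0.298 = 0.41525.
0.41525 < 0.58: the indirect benefit is less than the cost.

No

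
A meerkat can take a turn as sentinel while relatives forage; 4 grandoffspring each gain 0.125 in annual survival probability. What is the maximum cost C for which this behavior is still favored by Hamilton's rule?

0.125

r to a grandoffspring = 1/4 (two parent–offspring links: r = (1/2)^2 = 1/4).
Hamilton's rule: n·r·B > C, so the trait is favored while C < n·r·B = 4·0.25·0.125 = 0.125.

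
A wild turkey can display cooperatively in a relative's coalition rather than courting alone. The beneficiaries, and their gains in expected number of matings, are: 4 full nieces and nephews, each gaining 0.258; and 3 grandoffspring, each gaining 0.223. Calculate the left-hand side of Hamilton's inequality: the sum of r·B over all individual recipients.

0.42525

r to a full niece or nephew = 0.25 (full aunt/uncle↔niece/nephew: two paths of length 3 through the shared grandparent pair: r = 2·(1/2)^3 = 1/4).
r to a grandoffspring = 1/4 (two parent–offspring links: r = (1/2)^2 = 1/4).
Summing one r·B term per recipient: 4·0.25·0.258 + 3·0.25·0.223 = 0.42525.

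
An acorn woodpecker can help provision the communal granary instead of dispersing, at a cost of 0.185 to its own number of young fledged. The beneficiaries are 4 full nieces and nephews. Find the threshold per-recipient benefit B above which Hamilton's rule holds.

0.185

r to a full niece or nephew = 0.25 (full aunt/uncle↔niece/nephew: two paths of length 3 through the shared grandparent pair: r = 2·(1/2)^3 = 1/4).
Hamilton's rule with n recipients of equal r: n·r·B > C, so B > C/(n·r) = 0.185/(4·0.25) = 0.185.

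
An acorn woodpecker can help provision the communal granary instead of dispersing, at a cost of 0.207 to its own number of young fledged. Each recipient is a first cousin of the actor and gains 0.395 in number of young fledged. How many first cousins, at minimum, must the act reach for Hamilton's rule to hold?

r to a first cousin = 1/8 (first cousins share one grandparent pair — two paths of length 4: r = 2·(1/2)^4 = 1/8).
Hamilton's rule: n·r·B > C  ⇒  n > C/(r·B) = 0.207/(0.125·0.395) = 4.192.
The smallest integer exceeding 4.192 is 5.

5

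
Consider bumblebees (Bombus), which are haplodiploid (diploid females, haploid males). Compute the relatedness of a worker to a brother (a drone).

Her haploid brother carries none of their father's genes and a random half of their mother's genome; that half matches the maternal half of her own genome with probability 1/2: r = 1/2 · 1/2 = 1/4.

0.25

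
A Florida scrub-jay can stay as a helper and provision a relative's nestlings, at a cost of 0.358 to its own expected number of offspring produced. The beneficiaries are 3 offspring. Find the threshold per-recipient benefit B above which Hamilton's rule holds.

0.2387

r to an offspring = 0.5 (one parent–offspring link: r = (1/2)^1 = 1/2).
Hamilton's rule with n recipients of equal r: n·r·B > C, so B > C/(n·r) = 0.358/(3·0.5) = 0.2387.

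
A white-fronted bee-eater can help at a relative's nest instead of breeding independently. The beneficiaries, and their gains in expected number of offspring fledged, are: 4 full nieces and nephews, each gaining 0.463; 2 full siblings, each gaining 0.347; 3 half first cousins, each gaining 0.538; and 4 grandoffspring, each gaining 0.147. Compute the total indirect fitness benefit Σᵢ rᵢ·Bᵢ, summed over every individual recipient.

r to a full niece or nephew = 0.25 (full aunt/uncle↔niece/nephew: two paths of length 3 through the shared grandparent pair: r = 2·(1/2)^3 = 1/4).
r to a full sibling = 1/2 (full sibs share both parents — two paths of length 2: r = 2·(1/2)^2 = 1/2).
r to a half first cousin = 0.0625 (half first cousins share one grandparent — one path of length 4: r = (1/2)^4 = 1/16).
r to a grandoffspring = 0.25 (two parent–offspring links: r = (1/2)^2 = 1/4).
Summing one r·B term per recipient: 4·0.25·0.463 + 2·0.5·0.347 + 3·0.0625·0.538 + 4·0.25·0.147 = 1.057875.

1.057875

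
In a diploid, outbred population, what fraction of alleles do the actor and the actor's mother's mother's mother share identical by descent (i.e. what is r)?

Each parent–offspring link contributes a factor of 1/2, and independent paths through distinct common ancestors add.
Three parent–offspring links: r = (1/2)^3 = 1/8.

0.125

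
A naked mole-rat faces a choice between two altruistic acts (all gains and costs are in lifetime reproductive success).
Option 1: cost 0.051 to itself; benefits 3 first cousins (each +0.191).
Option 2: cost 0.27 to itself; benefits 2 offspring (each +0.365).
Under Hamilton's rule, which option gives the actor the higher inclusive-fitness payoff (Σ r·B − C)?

Option 2

Option 1: r to a first cousin = 0.125.
Option 1: Σ r·B − C = (3·0.125·0.191) − 0.051 = 0.020625.
Option 2: r to an offspring = 0.5.
Option 2: Σ r·B − C = (2·0.5·0.365) − 0.27 = 0.095.
Option 2 has the higher net inclusive-fitness payoff.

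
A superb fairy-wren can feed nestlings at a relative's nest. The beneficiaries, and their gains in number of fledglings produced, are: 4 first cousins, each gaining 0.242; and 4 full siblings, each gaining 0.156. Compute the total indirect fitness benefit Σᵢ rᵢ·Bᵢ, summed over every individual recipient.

r to a first cousin = 1/8 (first cousins share one grandparent pair — two paths of length 4: r = 2·(1/2)^4 = 1/8).
r to a full sibling = 0.5 (full sibs share both parents — two paths of length 2: r = 2·(1/2)^2 = 1/2).
Summing one r·B term per recipient: 4·0.125·0.242 + 4·0.5·0.156 = 0.433.

0.433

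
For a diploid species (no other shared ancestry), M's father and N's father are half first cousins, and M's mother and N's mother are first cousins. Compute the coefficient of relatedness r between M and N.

0.046875

Wright's path rule: contributions from independent ancestry routes add.
M and N are related in two ways: half second cousins through their fathers (r = 1/64) and second cousins through their mothers (r = 1/32).
r = 1/64 + 1/32 = 3/64 = 0.046875.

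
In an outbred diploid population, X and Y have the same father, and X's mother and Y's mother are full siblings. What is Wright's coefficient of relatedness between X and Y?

0.375

Independent pedigree routes through distinct common ancestors add.
X and Y are related in two ways: half-sibs through their shared father (r = 1/4) and first cousins through their mothers (r = 1/8).
r = 1/4 + 1/8 = 3/8 = 0.375.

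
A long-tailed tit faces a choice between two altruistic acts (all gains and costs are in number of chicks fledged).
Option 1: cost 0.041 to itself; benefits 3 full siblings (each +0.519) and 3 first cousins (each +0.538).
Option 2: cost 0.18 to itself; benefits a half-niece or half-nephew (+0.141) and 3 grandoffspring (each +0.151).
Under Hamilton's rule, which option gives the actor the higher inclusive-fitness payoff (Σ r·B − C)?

Option 1

Option 1: r to a full sibling = 0.5.
Option 1: r to a first cousin = 0.125.
Option 1: Σ r·B − C = (3·0.5·0.519 + 3·0.125·0.538) − 0.041 = 0.93925.
Option 2: r to a half-niece or half-nephew = 0.125.
Option 2: r to a grandoffspring = 0.25.
Option 2: Σ r·B − C = (1·0.125·0.141 + 3·0.25·0.151) − 0.18 = -0.049125.
Option 1 has the higher net inclusive-fitness payoff.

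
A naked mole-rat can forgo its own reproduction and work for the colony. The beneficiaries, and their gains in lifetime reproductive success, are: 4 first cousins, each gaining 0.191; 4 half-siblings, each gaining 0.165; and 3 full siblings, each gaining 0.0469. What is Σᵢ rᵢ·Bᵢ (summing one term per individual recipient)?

r to a first cousin = 1/8 (first cousins share one grandparent pair — two paths of length 4: r = 2·(1/2)^4 = 1/8).
r to a half-sibling = 1/4 (half-sibs share one parent — one path of length 2: r = (1/2)^2 = 1/4).
r to a full sibling = 0.5 (full sibs share both parents — two paths of length 2: r = 2·(1/2)^2 = 1/2).
Summing one r·B term per recipient: 4·0.125·0.191 + 4·0.25·0.165 + 3·0.5·0.0469 = 0.33085.

0.33085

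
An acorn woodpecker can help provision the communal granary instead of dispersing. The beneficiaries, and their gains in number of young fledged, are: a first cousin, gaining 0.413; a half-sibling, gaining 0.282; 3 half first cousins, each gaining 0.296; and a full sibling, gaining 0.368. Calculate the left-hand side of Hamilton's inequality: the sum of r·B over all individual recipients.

r to a first cousin = 0.125 (first cousins share one grandparent pair — two paths of length 4: r = 2·(1/2)^4 = 1/8).
r to a half-sibling = 1/4 (half-sibs share one parent — one path of length 2: r = (1/2)^2 = 1/4).
r to a half first cousin = 1/16 (half first cousins share one grandparent — one path of length 4: r = (1/2)^4 = 1/16).
r to a full sibling = 0.5 (full sibs share both parents — two paths of length 2: r = 2·(1/2)^2 = 1/2).
Summing one r·B term per recipient: 1·0.125·0.413 + 1·0.25·0.282 + 3·0.0625·0.296 + 1·0.5·0.368 = 0.361625.

0.361625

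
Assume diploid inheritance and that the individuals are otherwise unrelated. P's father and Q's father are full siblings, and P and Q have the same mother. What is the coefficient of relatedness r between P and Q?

Independent pedigree routes through distinct common ancestors add.
P and Q are related in two ways: first cousins through their fathers (r = 1/8) and half-sibs through their shared mother (r = 1/4).
r = 1/8 + 1/4 = 0.375.

0.375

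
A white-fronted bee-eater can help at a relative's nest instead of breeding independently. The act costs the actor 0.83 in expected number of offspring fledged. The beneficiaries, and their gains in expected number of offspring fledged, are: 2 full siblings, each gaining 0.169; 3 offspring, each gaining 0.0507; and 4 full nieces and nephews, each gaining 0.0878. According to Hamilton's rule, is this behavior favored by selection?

Hamilton's rule: the trait is favored when the sum of r·B over every recipient exceeds the actor's cost C.
r to a full sibling = 1/2 (full sibs share both parents — two paths of length 2: r = 2·(1/2)^2 = 1/2).
r to an offspring = 1/2 (one parent–offspring link: r = (1/2)^1 = 1/2).
r to a full niece or nephew = 0.25 (full aunt/uncle↔niece/nephew: two paths of length 3 through the shared grandparent pair: r = 2·(1/2)^3 = 1/4).
Summing one r·B term per recipient: 2·0.5·0.169 + 3·0.5·0.0507 + 4·0.25·0.0878 = 0.33285.
0.33285 < 0.83: the indirect benefit is less than the cost.

No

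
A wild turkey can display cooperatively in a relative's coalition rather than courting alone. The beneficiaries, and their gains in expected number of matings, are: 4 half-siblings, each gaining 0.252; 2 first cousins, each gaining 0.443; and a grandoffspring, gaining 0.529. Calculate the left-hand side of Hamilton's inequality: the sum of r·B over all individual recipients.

0.495

r to a half-sibling = 0.25 (half-sibs share one parent — one path of length 2: r = (1/2)^2 = 1/4).
r to a first cousin = 1/8 (first cousins share one grandparent pair — two paths of length 4: r = 2·(1/2)^4 = 1/8).
r to a grandoffspring = 1/4 (two parent–offspring links: r = (1/2)^2 = 1/4).
Summing one r·B term per recipient: 4·0.25·0.252 + 2·0.125·0.443 + 1·0.25·0.529 = 0.495.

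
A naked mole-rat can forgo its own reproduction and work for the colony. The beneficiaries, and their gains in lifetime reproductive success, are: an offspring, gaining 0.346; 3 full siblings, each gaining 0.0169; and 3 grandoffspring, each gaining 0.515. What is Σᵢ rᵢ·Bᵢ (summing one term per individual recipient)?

r to an offspring = 1/2 (one parent–offspring link: r = (1/2)^1 = 1/2).
r to a full sibling = 1/2 (full sibs share both parents — two paths of length 2: r = 2·(1/2)^2 = 1/2).
r to a grandoffspring = 1/4 (two parent–offspring links: r = (1/2)^2 = 1/4).
Summing one r·B term per recipient: 1·0.5·0.346 + 3·0.5·0.0169 + 3·0.25·0.515 = 0.5846.

0.5846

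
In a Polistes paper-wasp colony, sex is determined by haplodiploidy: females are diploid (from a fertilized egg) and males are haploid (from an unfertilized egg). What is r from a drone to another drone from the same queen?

Haploid brothers each carry a random half of the queen's diploid genome, so on average they share half: r = 1/2.

0.5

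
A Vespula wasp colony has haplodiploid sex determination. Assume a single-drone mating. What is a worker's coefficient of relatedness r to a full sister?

0.75

Haplodiploid full sisters inherit their father's entire haploid genome identically (contributing 1/2) and on average half of their mother's contribution (1/2 · 1/2 = 1/4); r = 1/2 + 1/4 = 3/4.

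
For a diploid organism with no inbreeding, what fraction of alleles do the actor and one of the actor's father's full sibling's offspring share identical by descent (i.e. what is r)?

Each parent–offspring link contributes a factor of 1/2, and independent paths through distinct common ancestors add.
First cousins share one grandparent pair — two paths of length 4: r = 2·(1/2)^4 = 1/8.

0.125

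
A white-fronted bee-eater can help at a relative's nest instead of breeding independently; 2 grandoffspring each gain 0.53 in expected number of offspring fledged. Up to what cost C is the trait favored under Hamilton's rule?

0.265

r to a grandoffspring = 0.25 (two parent–offspring links: r = (1/2)^2 = 1/4).
Hamilton's rule: n·r·B > C, so the trait is favored while C < n·r·B = 2·0.25·0.53 = 0.265.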